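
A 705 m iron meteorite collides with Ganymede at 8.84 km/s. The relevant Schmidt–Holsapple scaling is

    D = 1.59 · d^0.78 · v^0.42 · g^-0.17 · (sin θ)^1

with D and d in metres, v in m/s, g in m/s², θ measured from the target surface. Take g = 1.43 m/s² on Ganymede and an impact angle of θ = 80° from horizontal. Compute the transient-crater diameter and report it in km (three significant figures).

D ≈ 11.2 km

In SI units: v = 8840 m/s.
d^0.78 = 705^0.78 = 166.6
v^0.42 = 8840^0.42 = 45.45
g^-0.17 = 1.43^-0.17 = 0.9410
(sin 80°)^1 = 0.9848^1 = 0.9848
D = 1.59 × 166.6 × 45.45 × 0.9410 × 0.9848 = 11157 m
   = 11.16 km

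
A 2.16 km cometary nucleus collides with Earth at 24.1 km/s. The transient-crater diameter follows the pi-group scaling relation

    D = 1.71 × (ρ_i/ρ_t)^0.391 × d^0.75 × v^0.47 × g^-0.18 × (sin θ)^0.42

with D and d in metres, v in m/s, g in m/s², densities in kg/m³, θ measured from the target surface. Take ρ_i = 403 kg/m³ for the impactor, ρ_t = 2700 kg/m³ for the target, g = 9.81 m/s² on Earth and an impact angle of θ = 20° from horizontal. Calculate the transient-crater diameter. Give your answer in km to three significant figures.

D ≈ 12.5 km

In SI units: d = 2160 m, v = 24100 m/s.
(ρ_i/ρ_t)^0.391 = (403/2700)^0.391 = 0.4753
d^0.75 = 2160^0.75 = 316.8
v^0.47 = 24100^0.47 = 114.7
g^-0.18 = 9.81^-0.18 = 0.6630
(sin 20°)^0.42 = 0.3420^0.42 = 0.6372
D = 1.71 × 0.4753 × 316.8 × 114.7 × 0.6630 × 0.6372 = 12477 m
   = 12.48 km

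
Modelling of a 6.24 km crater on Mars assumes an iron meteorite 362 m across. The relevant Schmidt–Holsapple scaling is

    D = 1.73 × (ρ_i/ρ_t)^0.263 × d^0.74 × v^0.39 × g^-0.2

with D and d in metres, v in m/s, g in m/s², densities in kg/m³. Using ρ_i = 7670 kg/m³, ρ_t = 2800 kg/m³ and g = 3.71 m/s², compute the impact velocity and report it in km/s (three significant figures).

v ≈ 18.3 km/s

Rearranging for v: v = [D / (1.73 · (7670/2800)^0.263 · 362^0.74 · 3.71^-0.2)]^(1/0.39).
D = 6240 m.
(7670/2800)^0.263 = 1.303
362^0.74 = 78.24
3.71^-0.2 = 0.7694
Denominator = 1.73 × 1.303 × 78.24 × 0.7694 = 135.7
D / 135.7 = 6240 / 135.7 = 45.98
v = 45.98^(1/0.39) = 45.98^2.5641 = 18323 m/s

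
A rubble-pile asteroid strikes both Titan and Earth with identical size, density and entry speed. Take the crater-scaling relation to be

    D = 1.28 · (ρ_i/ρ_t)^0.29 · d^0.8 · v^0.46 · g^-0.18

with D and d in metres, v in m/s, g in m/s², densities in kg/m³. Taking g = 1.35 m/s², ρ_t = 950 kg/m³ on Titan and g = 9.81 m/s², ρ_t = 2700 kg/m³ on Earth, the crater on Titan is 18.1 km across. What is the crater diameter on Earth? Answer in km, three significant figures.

The impactor-only factors (d, v, ρ_i) cancel in the ratio, leaving D_Earth/D_Titan = (g_Earth/g_Titan)^-0.18 · (ρ_t,Titan/ρ_t,Earth)^0.29.
(9.81/1.35)^-0.18 = 7.267^-0.18 = 0.6998
(950/2700)^0.29 = 0.3519^0.29 = 0.7387
Ratio = 0.6998 × 0.7387 = 0.5169
D_Earth = 0.5169 × 18.1 km = 9.36 km

D ≈ 9.36 km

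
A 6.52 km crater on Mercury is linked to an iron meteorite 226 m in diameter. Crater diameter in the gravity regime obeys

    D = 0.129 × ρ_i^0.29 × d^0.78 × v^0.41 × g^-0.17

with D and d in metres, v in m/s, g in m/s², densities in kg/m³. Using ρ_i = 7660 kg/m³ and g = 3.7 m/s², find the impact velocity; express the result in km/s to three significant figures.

v ≈ 30.3 km/s

Rearranging for v: v = [D / (0.129 · 7660^0.29 · 226^0.78 · 3.7^-0.17)]^(1/0.41).
D = 6520 m.
7660^0.29 = 13.38
226^0.78 = 68.58
3.7^-0.17 = 0.8006
Denominator = 0.129 × 13.38 × 68.58 × 0.8006 = 94.77
D / 94.77 = 6520 / 94.77 = 68.80
v = 68.80^(1/0.41) = 68.80^2.439 = 30330 m/s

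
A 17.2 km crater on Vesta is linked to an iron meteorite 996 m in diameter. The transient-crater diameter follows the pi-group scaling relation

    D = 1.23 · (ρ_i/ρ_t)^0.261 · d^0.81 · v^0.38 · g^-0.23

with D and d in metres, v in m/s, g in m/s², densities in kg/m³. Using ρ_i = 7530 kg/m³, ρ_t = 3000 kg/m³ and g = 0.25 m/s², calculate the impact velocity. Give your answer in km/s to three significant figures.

Rearranging for v: v = [D / (1.23 · (7530/3000)^0.261 · 996^0.81 · 0.25^-0.23)]^(1/0.38).
D = 17200 m.
(7530/3000)^0.261 = 1.271
996^0.81 = 268.3
0.25^-0.23 = 1.376
Denominator = 1.23 × 1.271 × 268.3 × 1.376 = 577.2
D / 577.2 = 17200 / 577.2 = 29.80
v = 29.80^(1/0.38) = 29.80^2.6316 = 7578 m/s

v ≈ 7.58 km/s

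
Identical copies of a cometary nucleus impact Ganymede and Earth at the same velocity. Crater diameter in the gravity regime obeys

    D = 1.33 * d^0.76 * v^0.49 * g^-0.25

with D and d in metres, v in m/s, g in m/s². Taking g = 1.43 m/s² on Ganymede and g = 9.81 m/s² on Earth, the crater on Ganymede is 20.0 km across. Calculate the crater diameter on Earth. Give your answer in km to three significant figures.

All impactor-dependent factors cancel in the ratio, leaving D_Earth/D_Ganymede = (g_Earth/g_Ganymede)^-0.25.
(9.81/1.43)^-0.25 = 6.860^-0.25 = 0.6179
D_Earth = 0.6179 × 20.0 km = 12.4 km

D ≈ 12.4 km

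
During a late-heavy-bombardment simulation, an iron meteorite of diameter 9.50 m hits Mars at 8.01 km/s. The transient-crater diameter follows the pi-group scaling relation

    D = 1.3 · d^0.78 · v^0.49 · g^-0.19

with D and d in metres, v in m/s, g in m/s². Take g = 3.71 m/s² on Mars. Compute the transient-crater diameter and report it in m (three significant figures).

In SI units: v = 8010 m/s.
d^0.78 = 9.5^0.78 = 5.789
v^0.49 = 8010^0.49 = 81.81
g^-0.19 = 3.71^-0.19 = 0.7795
D = 1.3 × 5.789 × 81.81 × 0.7795 = 479.9 m

D ≈ 480 m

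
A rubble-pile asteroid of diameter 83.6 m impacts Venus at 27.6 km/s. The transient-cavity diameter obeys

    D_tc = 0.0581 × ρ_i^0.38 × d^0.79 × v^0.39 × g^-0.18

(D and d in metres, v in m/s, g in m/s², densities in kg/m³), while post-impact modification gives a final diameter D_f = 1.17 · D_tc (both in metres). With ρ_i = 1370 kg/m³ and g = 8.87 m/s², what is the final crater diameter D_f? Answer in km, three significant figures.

v = 27600 m/s.
ρ_i^0.38 = 1370^0.38 = 15.56
d^0.79 = 83.6^0.79 = 33.00
v^0.39 = 27600^0.39 = 53.95
g^-0.18 = 8.87^-0.18 = 0.6751
D_tc = 0.0581 × 15.56 × 33.00 × 53.95 × 0.6751 = 1087 m
D_f = 1.17 × 1087 = 1272 m
     = 1.272 km

D_f ≈ 1.27 km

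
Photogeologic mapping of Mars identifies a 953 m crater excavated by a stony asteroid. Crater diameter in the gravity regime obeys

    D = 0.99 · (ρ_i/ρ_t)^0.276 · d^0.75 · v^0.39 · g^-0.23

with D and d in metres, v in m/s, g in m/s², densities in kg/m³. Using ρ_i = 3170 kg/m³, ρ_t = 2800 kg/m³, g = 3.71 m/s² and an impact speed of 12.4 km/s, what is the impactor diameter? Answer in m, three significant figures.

d ≈ 101 m

Rearranging for d: d = [D / (0.99 · (3170/2800)^0.276 · 12400^0.39 · 3.71^-0.23)]^(1/0.75).
(3170/2800)^0.276 = 1.035
12400^0.39 = 39.49
3.71^-0.23 = 0.7397
Denominator = 0.99 × 1.035 × 39.49 × 0.7397 = 29.93
D / 29.93 = 953 / 29.93 = 31.84
d = 31.84^(1/0.75) = 31.84^1.3333 = 100.9 m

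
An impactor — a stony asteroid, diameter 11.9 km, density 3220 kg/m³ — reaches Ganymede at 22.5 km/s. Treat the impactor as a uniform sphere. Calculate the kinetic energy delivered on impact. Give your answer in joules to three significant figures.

d = 11900 m; v = 22500 m/s.
Mass m = (π/6) ρ d³ = (π/6) × 3220 × (11900)³ = 2.841 × 10^15 kg
E = ½ m v² = 0.5 × 2.841 × 10^15 × (22500)² = 7.191 × 10^23 J

E ≈ 7.19 × 10^23 J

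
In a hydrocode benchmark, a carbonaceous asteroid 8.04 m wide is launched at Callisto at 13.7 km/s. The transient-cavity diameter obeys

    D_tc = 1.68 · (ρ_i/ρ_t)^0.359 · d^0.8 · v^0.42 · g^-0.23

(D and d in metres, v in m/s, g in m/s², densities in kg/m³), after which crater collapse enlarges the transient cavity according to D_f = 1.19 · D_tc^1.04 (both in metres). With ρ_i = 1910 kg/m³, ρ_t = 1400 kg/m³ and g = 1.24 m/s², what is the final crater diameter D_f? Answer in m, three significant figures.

D_f ≈ 791 m

v = 13700 m/s.
(ρ_i/ρ_t)^0.359 = (1910/1400)^0.359 = 1.118
d^0.8 = 8.04^0.8 = 5.299
v^0.42 = 13700^0.42 = 54.63
g^-0.23 = 1.24^-0.23 = 0.9517
D_tc = 1.68 × 1.118 × 5.299 × 54.63 × 0.9517 = 517.5 m
D_f = 1.19 × (517.5)^1.04 = 790.7 m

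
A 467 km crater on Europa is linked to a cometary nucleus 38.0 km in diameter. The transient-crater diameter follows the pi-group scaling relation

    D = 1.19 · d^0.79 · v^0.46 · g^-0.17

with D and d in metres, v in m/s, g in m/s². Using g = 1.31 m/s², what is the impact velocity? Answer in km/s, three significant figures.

Rearranging for v: v = [D / (1.19 · 38000^0.79 · 1.31^-0.17)]^(1/0.46).
D = 467000 m.
38000^0.79 = 4150
1.31^-0.17 = 0.9551
Denominator = 1.19 × 4150 × 0.9551 = 4717
D / 4717 = 467000 / 4717 = 99.00
v = 99.00^(1/0.46) = 99.00^2.1739 = 21793 m/s

v ≈ 21.8 km/s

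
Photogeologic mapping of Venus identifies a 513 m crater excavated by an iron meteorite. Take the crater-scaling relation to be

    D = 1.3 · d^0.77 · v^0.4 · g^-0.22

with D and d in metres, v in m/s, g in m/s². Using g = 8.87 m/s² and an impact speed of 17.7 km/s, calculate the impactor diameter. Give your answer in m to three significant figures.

d ≈ 27.3 m

Rearranging for d: d = [D / (1.3 · 17700^0.4 · 8.87^-0.22)]^(1/0.77).
17700^0.4 = 50.03
8.87^-0.22 = 0.6187
Denominator = 1.3 × 50.03 × 0.6187 = 40.24
D / 40.24 = 513 / 40.24 = 12.75
d = 12.75^(1/0.77) = 12.75^1.2987 = 27.27 m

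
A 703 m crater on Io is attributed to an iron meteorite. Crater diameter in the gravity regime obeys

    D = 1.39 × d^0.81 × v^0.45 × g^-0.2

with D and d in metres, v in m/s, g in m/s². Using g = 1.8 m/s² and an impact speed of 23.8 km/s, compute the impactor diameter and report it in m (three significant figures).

d ≈ 9.33 m

Rearranging for d: d = [D / (1.39 · 23800^0.45 · 1.8^-0.2)]^(1/0.81).
23800^0.45 = 93.21
1.8^-0.2 = 0.8891
Denominator = 1.39 × 93.21 × 0.8891 = 115.2
D / 115.2 = 703 / 115.2 = 6.102
d = 6.102^(1/0.81) = 6.102^1.2346 = 9.327 m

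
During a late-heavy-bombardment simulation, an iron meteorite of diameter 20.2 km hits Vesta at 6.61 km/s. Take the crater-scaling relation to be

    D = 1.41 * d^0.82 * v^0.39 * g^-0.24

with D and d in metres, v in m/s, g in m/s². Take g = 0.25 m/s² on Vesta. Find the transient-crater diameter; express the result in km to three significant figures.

D ≈ 206 km

In SI units: d = 20200 m, v = 6610 m/s.
d^0.82 = 20200^0.82 = 3391
v^0.39 = 6610^0.39 = 30.89
g^-0.24 = 0.25^-0.24 = 1.395
D = 1.41 × 3391 × 30.89 × 1.395 = 2.060 × 10^5 m
   = 206.0 km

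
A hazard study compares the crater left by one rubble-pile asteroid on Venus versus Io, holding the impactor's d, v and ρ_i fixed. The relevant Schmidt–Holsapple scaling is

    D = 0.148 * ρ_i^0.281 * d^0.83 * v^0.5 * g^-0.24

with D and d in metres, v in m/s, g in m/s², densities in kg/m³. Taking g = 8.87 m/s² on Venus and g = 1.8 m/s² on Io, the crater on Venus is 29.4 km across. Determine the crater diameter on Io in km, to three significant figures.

All impactor-dependent factors cancel in the ratio, leaving D_Io/D_Venus = (g_Io/g_Venus)^-0.24.
(1.8/8.87)^-0.24 = 0.2029^-0.24 = 1.466
D_Io = 1.466 × 29.4 km = 43.1 km

D ≈ 43.1 km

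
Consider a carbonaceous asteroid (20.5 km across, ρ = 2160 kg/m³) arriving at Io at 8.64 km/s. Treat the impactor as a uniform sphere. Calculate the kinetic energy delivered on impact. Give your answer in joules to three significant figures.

E ≈ 3.64 × 10^23 J

d = 20500 m; v = 8640 m/s.
Mass m = (π/6) ρ d³ = (π/6) × 2160 × (20500)³ = 9.743 × 10^15 kg
E = ½ m v² = 0.5 × 9.743 × 10^15 × (8640)² = 3.637 × 10^23 J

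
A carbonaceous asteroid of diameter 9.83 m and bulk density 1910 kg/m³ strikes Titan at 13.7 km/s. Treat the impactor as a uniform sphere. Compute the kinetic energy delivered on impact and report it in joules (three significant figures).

E ≈ 8.91 × 10^13 J

v = 13700 m/s.
Mass m = (π/6) ρ d³ = (π/6) × 1910 × (9.83)³ = 9.499 × 10^5 kg
E = ½ m v² = 0.5 × 9.499 × 10^5 × (13700)² = 8.914 × 10^13 J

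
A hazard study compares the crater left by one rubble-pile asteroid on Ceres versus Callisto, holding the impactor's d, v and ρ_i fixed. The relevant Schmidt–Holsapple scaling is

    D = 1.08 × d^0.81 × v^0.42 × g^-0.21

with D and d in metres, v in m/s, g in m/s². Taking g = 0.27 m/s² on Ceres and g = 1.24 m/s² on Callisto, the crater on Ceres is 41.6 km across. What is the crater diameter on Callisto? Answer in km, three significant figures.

D ≈ 30.2 km

All impactor-dependent factors cancel in the ratio, leaving D_Callisto/D_Ceres = (g_Callisto/g_Ceres)^-0.21.
(1.24/0.27)^-0.21 = 4.593^-0.21 = 0.7260
D_Callisto = 0.7260 × 41.6 km = 30.2 km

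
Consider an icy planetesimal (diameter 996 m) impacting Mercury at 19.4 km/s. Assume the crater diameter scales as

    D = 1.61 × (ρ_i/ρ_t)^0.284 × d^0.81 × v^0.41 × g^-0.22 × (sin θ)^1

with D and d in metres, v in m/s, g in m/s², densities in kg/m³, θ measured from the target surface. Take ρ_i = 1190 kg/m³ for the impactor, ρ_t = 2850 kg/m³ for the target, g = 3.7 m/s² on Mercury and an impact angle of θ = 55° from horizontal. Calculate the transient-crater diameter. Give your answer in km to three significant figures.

D ≈ 11.9 km

In SI units: v = 19400 m/s.
(ρ_i/ρ_t)^0.284 = (1190/2850)^0.284 = 0.7803
d^0.81 = 996^0.81 = 268.3
v^0.41 = 19400^0.41 = 57.28
g^-0.22 = 3.7^-0.22 = 0.7499
(sin 55°)^1 = 0.8192^1 = 0.8192
D = 1.61 × 0.7803 × 268.3 × 57.28 × 0.7499 × 0.8192 = 11861 m
   = 11.86 km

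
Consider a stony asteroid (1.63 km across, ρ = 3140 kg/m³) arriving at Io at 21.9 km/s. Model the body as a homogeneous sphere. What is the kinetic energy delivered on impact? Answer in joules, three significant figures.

d = 1630 m; v = 21900 m/s.
Mass m = (π/6) ρ d³ = (π/6) × 3140 × (1630)³ = 7.120 × 10^12 kg
E = ½ m v² = 0.5 × 7.120 × 10^12 × (21900)² = 1.707 × 10^21 J

E ≈ 1.71 × 10^21 J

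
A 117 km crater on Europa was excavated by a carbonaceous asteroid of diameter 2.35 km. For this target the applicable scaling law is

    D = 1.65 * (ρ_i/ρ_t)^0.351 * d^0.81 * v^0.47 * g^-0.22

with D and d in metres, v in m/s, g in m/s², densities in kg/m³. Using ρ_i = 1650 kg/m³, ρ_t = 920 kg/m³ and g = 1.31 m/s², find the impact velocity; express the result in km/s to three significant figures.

Rearranging for v: v = [D / (1.65 · (1650/920)^0.351 · 2350^0.81 · 1.31^-0.22)]^(1/0.47).
D = 117000 m.
(1650/920)^0.351 = 1.228
2350^0.81 = 537.7
1.31^-0.22 = 0.9423
Denominator = 1.65 × 1.228 × 537.7 × 0.9423 = 1027
D / 1027 = 117000 / 1027 = 113.9
v = 113.9^(1/0.47) = 113.9^2.1277 = 23750 m/s

v ≈ 23.8 km/s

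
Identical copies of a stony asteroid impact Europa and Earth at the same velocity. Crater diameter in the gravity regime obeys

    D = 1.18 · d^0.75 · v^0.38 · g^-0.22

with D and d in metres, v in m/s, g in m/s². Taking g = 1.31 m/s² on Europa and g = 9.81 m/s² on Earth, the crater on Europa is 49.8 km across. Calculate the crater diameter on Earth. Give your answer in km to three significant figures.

D ≈ 32.0 km

All impactor-dependent factors cancel in the ratio, leaving D_Earth/D_Europa = (g_Earth/g_Europa)^-0.22.
(9.81/1.31)^-0.22 = 7.489^-0.22 = 0.6421
D_Earth = 0.6421 × 49.8 km = 32.0 km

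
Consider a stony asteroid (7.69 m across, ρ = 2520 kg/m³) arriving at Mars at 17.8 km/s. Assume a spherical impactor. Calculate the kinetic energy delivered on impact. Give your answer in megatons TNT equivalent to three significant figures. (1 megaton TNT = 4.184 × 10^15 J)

v = 17800 m/s.
Mass m = (π/6) ρ d³ = (π/6) × 2520 × (7.69)³ = 6.000 × 10^5 kg
E = ½ m v² = 0.5 × 6.000 × 10^5 × (17800)² = 9.505 × 10^13 J
   = 9.505 × 10^13 / 4.184×10^15 = 0.02272 Mt

E ≈ 0.0227 Mt TNT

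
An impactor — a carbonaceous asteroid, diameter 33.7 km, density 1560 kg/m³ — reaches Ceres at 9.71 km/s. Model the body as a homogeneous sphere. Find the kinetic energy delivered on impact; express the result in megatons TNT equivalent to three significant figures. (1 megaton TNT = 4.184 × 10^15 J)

d = 33700 m; v = 9710 m/s.
Mass m = (π/6) ρ d³ = (π/6) × 1560 × (33700)³ = 3.126 × 10^16 kg
E = ½ m v² = 0.5 × 3.126 × 10^16 × (9710)² = 1.474 × 10^24 J
   = 1.474 × 10^24 / 4.184×10^15 = 3.523 × 10^8 Mt

E ≈ 3.52 × 10^8 Mt TNT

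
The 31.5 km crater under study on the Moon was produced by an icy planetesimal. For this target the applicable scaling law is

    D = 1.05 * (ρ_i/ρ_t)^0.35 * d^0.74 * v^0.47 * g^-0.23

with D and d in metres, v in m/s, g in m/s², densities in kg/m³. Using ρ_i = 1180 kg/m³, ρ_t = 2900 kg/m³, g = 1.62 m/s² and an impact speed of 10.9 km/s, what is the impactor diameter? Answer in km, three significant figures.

d ≈ 5.44 km

Rearranging for d: d = [D / (1.05 · (1180/2900)^0.35 · 10900^0.47 · 1.62^-0.23)]^(1/0.74).
D = 31500 m.
(1180/2900)^0.35 = 0.7300
10900^0.47 = 78.99
1.62^-0.23 = 0.8950
Denominator = 1.05 × 0.7300 × 78.99 × 0.8950 = 54.19
D / 54.19 = 31500 / 54.19 = 581.3
d = 581.3^(1/0.74) = 581.3^1.3514 = 5443 m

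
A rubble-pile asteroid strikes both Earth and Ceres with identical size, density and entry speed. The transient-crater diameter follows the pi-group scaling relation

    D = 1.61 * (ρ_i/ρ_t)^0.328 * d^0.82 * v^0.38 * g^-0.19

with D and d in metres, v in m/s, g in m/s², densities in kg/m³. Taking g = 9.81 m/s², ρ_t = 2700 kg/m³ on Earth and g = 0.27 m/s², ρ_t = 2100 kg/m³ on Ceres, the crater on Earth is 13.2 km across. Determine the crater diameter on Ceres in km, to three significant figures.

The impactor-only factors (d, v, ρ_i) cancel in the ratio, leaving D_Ceres/D_Earth = (g_Ceres/g_Earth)^-0.19 · (ρ_t,Earth/ρ_t,Ceres)^0.328.
(0.27/9.81)^-0.19 = 0.02752^-0.19 = 1.979
(2700/2100)^0.328 = 1.286^0.328 = 1.086
Ratio = 1.979 × 1.086 = 2.149
D_Ceres = 2.149 × 13.2 km = 28.4 km

D ≈ 28.4 km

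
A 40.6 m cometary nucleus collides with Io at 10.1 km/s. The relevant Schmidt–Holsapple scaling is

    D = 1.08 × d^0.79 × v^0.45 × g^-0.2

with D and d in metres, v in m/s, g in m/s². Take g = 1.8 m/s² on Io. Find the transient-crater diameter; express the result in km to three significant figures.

D ≈ 1.14 km

In SI units: v = 10100 m/s.
d^0.79 = 40.6^0.79 = 18.65
v^0.45 = 10100^0.45 = 63.38
g^-0.2 = 1.8^-0.2 = 0.8891
D = 1.08 × 18.65 × 63.38 × 0.8891 = 1135 m
   = 1.135 km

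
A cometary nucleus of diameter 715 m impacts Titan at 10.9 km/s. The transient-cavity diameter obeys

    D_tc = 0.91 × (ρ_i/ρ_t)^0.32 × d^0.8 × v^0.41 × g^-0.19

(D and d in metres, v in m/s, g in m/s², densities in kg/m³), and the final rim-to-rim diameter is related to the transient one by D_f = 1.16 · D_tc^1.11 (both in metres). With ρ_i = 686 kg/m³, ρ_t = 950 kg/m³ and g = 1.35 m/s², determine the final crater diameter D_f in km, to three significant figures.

D_f ≈ 20.6 km

v = 10900 m/s.
(ρ_i/ρ_t)^0.32 = (686/950)^0.32 = 0.9011
d^0.8 = 715^0.8 = 192.1
v^0.41 = 10900^0.41 = 45.22
g^-0.19 = 1.35^-0.19 = 0.9446
D_tc = 0.91 × 0.9011 × 192.1 × 45.22 × 0.9446 = 6729 m
D_f = 1.16 × (6729)^1.11 = 20582 m
     = 20.58 km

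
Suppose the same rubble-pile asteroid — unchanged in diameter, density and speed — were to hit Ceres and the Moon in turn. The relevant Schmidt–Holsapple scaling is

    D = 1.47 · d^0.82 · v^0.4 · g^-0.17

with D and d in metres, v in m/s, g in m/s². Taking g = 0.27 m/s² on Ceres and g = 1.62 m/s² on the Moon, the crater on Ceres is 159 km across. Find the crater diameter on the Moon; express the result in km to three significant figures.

D ≈ 117 km

All impactor-dependent factors cancel in the ratio, leaving D_Moon/D_Ceres = (g_Moon/g_Ceres)^-0.17.
(1.62/0.27)^-0.17 = 6.000^-0.17 = 0.7374
D_Moon = 0.7374 × 159 km = 117 km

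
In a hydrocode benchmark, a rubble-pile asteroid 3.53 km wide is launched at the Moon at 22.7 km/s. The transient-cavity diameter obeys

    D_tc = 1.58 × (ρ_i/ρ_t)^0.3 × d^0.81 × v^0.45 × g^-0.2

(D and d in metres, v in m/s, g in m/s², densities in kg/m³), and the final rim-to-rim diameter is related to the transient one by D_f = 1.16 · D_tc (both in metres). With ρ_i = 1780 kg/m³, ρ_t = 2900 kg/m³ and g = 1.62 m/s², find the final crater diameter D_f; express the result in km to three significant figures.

In SI: d = 3530 m, v = 22700 m/s.
(ρ_i/ρ_t)^0.3 = (1780/2900)^0.3 = 0.8638
d^0.81 = 3530^0.81 = 747.6
v^0.45 = 22700^0.45 = 91.25
g^-0.2 = 1.62^-0.2 = 0.9080
D_tc = 1.58 × 0.8638 × 747.6 × 91.25 × 0.9080 = 84540 m
D_f = 1.16 × 84540 = 98066 m
     = 98.07 km

D_f ≈ 98.1 km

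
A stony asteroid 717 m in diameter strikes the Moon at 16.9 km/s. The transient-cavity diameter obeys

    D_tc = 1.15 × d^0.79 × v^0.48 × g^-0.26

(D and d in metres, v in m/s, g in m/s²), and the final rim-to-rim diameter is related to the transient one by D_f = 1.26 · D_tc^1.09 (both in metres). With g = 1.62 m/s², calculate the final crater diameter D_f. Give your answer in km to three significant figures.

v = 16900 m/s.
d^0.79 = 717^0.79 = 180.2
v^0.48 = 16900^0.48 = 107.0
g^-0.26 = 1.62^-0.26 = 0.8821
D_tc = 1.15 × 180.2 × 107.0 × 0.8821 = 19560 m
D_f = 1.26 × (19560)^1.09 = 59974 m
     = 59.97 km

D_f ≈ 60.0 km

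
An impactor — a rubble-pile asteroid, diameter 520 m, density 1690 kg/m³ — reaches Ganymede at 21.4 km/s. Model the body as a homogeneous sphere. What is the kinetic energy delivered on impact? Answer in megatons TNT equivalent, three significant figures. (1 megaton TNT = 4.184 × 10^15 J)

E ≈ 6810 Mt TNT

v = 21400 m/s.
Mass m = (π/6) ρ d³ = (π/6) × 1690 × (520)³ = 1.244 × 10^11 kg
E = ½ m v² = 0.5 × 1.244 × 10^11 × (21400)² = 2.849 × 10^19 J
   = 2.849 × 10^19 / 4.184×10^15 = 6809 Mt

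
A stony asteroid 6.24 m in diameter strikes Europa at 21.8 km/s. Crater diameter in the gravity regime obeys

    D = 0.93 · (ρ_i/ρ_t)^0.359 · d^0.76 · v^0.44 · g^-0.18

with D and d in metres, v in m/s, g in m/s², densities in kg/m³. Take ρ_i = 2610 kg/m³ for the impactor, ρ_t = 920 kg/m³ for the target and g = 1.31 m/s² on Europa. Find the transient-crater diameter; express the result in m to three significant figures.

In SI units: v = 21800 m/s.
(ρ_i/ρ_t)^0.359 = (2610/920)^0.359 = 1.454
d^0.76 = 6.24^0.76 = 4.021
v^0.44 = 21800^0.44 = 81.08
g^-0.18 = 1.31^-0.18 = 0.9526
D = 0.93 × 1.454 × 4.021 × 81.08 × 0.9526 = 420.0 m

D ≈ 420 m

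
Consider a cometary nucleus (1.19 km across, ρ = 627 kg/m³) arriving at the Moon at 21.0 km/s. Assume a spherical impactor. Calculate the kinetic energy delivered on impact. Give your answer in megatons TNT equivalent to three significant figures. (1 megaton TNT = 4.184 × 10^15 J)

d = 1190 m; v = 21000 m/s.
Mass m = (π/6) ρ d³ = (π/6) × 627 × (1190)³ = 5.532 × 10^11 kg
E = ½ m v² = 0.5 × 5.532 × 10^11 × (21000)² = 1.220 × 10^20 J
   = 1.220 × 10^20 / 4.184×10^15 = 29159 Mt

E ≈ 29200 Mt TNT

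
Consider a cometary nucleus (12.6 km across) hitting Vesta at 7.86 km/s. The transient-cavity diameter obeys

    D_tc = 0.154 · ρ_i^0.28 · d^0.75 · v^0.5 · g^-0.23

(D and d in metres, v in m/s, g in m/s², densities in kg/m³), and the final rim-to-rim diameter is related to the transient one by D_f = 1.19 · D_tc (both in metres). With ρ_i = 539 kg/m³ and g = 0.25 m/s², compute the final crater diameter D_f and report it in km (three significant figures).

In SI: d = 12600 m, v = 7860 m/s.
ρ_i^0.28 = 539^0.28 = 5.819
d^0.75 = 12600^0.75 = 1189
v^0.5 = 7860^0.5 = 88.66
g^-0.23 = 0.25^-0.23 = 1.376
D_tc = 0.154 × 5.819 × 1189 × 88.66 × 1.376 = 1.300 × 10^5 m
D_f = 1.19 × 1.300 × 10^5 = 1.547 × 10^5 m
     = 154.7 km

D_f ≈ 155 km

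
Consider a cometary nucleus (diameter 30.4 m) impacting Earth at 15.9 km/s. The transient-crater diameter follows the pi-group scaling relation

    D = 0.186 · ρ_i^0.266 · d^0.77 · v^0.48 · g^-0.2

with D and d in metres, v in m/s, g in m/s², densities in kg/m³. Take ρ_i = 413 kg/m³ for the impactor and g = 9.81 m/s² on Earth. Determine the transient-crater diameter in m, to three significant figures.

D ≈ 842 m

In SI units: v = 15900 m/s.
ρ_i^0.266 = 413^0.266 = 4.964
d^0.77 = 30.4^0.77 = 13.86
v^0.48 = 15900^0.48 = 103.9
g^-0.2 = 9.81^-0.2 = 0.6334
D = 0.186 × 4.964 × 13.86 × 103.9 × 0.6334 = 842.2 m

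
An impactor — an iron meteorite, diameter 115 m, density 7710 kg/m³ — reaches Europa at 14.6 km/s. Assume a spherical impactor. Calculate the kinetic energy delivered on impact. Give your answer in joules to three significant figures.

v = 14600 m/s.
Mass m = (π/6) ρ d³ = (π/6) × 7710 × (115)³ = 6.140 × 10^9 kg
E = ½ m v² = 0.5 × 6.140 × 10^9 × (14600)² = 6.544 × 10^17 J

E ≈ 6.54 × 10^17 J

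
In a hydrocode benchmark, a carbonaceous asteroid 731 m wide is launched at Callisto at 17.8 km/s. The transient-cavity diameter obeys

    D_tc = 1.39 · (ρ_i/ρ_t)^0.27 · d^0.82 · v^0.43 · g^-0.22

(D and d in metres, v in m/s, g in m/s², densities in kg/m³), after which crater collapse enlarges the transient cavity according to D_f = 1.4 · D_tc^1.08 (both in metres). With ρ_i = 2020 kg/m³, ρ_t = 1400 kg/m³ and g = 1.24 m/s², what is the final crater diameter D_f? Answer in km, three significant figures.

v = 17800 m/s.
(ρ_i/ρ_t)^0.27 = (2020/1400)^0.27 = 1.104
d^0.82 = 731^0.82 = 223.1
v^0.43 = 17800^0.43 = 67.25
g^-0.22 = 1.24^-0.22 = 0.9538
D_tc = 1.39 × 1.104 × 223.1 × 67.25 × 0.9538 = 21960 m
D_f = 1.4 × (21960)^1.08 = 68405 m
     = 68.41 km

D_f ≈ 68.4 km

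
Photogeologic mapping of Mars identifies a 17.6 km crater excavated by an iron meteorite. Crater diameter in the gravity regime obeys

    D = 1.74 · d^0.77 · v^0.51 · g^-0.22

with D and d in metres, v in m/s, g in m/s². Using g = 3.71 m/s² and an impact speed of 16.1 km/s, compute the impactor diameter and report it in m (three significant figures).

Rearranging for d: d = [D / (1.74 · 16100^0.51 · 3.71^-0.22)]^(1/0.77).
D = 17600 m.
16100^0.51 = 139.8
3.71^-0.22 = 0.7494
Denominator = 1.74 × 139.8 × 0.7494 = 182.3
D / 182.3 = 17600 / 182.3 = 96.54
d = 96.54^(1/0.77) = 96.54^1.2987 = 378.0 m

d ≈ 378 m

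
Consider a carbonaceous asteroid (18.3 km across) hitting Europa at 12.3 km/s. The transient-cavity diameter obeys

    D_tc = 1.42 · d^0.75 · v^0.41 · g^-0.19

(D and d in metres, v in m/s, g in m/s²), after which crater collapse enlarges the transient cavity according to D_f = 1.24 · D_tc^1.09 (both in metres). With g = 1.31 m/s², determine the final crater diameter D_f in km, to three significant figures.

In SI: d = 18300 m, v = 12300 m/s.
d^0.75 = 18300^0.75 = 1573
v^0.41 = 12300^0.41 = 47.52
g^-0.19 = 1.31^-0.19 = 0.9500
D_tc = 1.42 × 1573 × 47.52 × 0.9500 = 1.008 × 10^5 m
D_f = 1.24 × (1.008 × 10^5)^1.09 = 3.525 × 10^5 m
     = 352.5 km

D_f ≈ 353 km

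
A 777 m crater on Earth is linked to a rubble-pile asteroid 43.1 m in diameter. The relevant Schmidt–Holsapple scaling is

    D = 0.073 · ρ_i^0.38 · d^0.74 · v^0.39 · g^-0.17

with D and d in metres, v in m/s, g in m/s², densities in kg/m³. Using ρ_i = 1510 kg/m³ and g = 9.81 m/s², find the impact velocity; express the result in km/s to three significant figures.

Rearranging for v: v = [D / (0.073 · 1510^0.38 · 43.1^0.74 · 9.81^-0.17)]^(1/0.39).
1510^0.38 = 16.14
43.1^0.74 = 16.20
9.81^-0.17 = 0.6783
Denominator = 0.073 × 16.14 × 16.20 × 0.6783 = 12.95
D / 12.95 = 777 / 12.95 = 60.00
v = 60.00^(1/0.39) = 60.00^2.5641 = 36254 m/s

v ≈ 36.3 km/s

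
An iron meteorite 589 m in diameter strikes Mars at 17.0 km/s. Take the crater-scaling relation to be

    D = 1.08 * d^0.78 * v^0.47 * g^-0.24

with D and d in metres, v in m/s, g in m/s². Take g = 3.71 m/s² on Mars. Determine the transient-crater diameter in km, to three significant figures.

D ≈ 11.1 km

In SI units: v = 17000 m/s.
d^0.78 = 589^0.78 = 144.8
v^0.47 = 17000^0.47 = 97.34
g^-0.24 = 3.71^-0.24 = 0.7300
D = 1.08 × 144.8 × 97.34 × 0.7300 = 11112 m
   = 11.11 km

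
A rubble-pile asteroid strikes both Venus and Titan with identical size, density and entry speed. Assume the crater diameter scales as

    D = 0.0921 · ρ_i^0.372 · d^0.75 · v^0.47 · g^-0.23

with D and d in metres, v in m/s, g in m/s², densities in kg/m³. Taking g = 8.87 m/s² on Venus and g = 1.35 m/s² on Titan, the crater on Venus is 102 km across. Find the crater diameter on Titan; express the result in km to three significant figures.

D ≈ 157 km

All impactor-dependent factors cancel in the ratio, leaving D_Titan/D_Venus = (g_Titan/g_Venus)^-0.23.
(1.35/8.87)^-0.23 = 0.1522^-0.23 = 1.542
D_Titan = 1.542 × 102 km = 157 km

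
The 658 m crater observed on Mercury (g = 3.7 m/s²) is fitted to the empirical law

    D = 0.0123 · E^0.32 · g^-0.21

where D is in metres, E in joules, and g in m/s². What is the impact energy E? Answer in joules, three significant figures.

Rearranging: E = [D / (0.0123 · g^-0.21)]^(1/0.32).
g^-0.21 = 3.7^-0.21 = 0.7598
D / (0.0123 × 0.7598) = 658 / (9.346 × 10^-3) = 7.040 × 10^4
E = (7.040 × 10^4)^3.125 = 1.408 × 10^15 J

E ≈ 1.41 × 10^15 J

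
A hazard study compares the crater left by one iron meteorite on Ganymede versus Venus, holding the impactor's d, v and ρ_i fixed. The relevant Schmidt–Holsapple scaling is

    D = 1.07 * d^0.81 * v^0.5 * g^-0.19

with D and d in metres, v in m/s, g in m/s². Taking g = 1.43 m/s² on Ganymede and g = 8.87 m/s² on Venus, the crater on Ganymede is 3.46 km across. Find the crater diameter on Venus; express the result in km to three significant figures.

D ≈ 2.45 km

All impactor-dependent factors cancel in the ratio, leaving D_Venus/D_Ganymede = (g_Venus/g_Ganymede)^-0.19.
(8.87/1.43)^-0.19 = 6.203^-0.19 = 0.7070
D_Venus = 0.7070 × 3.46 km = 2.45 km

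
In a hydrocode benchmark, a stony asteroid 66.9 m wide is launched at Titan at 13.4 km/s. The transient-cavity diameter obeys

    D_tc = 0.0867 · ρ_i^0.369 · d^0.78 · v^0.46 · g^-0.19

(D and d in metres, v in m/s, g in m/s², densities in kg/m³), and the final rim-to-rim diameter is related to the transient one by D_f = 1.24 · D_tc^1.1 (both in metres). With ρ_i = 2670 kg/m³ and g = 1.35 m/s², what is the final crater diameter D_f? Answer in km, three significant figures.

v = 13400 m/s.
ρ_i^0.369 = 2670^0.369 = 18.38
d^0.78 = 66.9^0.78 = 26.54
v^0.46 = 13400^0.46 = 79.15
g^-0.19 = 1.35^-0.19 = 0.9446
D_tc = 0.0867 × 18.38 × 26.54 × 79.15 × 0.9446 = 3162 m
D_f = 1.24 × (3162)^1.1 = 8778 m
     = 8.778 km

D_f ≈ 8.78 km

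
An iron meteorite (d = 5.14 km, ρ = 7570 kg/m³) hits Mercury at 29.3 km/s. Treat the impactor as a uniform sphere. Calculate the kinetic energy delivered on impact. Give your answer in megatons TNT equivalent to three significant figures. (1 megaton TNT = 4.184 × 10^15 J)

d = 5140 m; v = 29300 m/s.
Mass m = (π/6) ρ d³ = (π/6) × 7570 × (5140)³ = 5.382 × 10^14 kg
E = ½ m v² = 0.5 × 5.382 × 10^14 × (29300)² = 2.310 × 10^23 J
   = 2.310 × 10^23 / 4.184×10^15 = 5.521 × 10^7 Mt

E ≈ 5.52 × 10^7 Mt TNT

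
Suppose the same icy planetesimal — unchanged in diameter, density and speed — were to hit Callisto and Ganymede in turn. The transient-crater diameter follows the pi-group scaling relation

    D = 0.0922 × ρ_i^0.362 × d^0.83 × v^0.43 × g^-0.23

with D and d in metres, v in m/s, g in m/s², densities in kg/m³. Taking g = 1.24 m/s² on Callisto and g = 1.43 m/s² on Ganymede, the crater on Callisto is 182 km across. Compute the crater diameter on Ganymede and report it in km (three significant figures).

All impactor-dependent factors cancel in the ratio, leaving D_Ganymede/D_Callisto = (g_Ganymede/g_Callisto)^-0.23.
(1.43/1.24)^-0.23 = 1.153^-0.23 = 0.9678
D_Ganymede = 0.9678 × 182 km = 176 km

D ≈ 176 km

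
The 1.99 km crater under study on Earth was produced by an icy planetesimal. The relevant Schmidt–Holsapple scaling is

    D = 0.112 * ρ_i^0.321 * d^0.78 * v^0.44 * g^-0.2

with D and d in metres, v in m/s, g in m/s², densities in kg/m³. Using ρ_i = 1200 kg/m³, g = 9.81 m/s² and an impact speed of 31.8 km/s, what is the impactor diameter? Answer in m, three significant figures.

Rearranging for d: d = [D / (0.112 · 1200^0.321 · 31800^0.44 · 9.81^-0.2)]^(1/0.78).
D = 1990 m.
1200^0.321 = 9.737
31800^0.44 = 95.73
9.81^-0.2 = 0.6334
Denominator = 0.112 × 9.737 × 95.73 × 0.6334 = 66.13
D / 66.13 = 1990 / 66.13 = 30.09
d = 30.09^(1/0.78) = 30.09^1.2821 = 78.61 m

d ≈ 78.6 m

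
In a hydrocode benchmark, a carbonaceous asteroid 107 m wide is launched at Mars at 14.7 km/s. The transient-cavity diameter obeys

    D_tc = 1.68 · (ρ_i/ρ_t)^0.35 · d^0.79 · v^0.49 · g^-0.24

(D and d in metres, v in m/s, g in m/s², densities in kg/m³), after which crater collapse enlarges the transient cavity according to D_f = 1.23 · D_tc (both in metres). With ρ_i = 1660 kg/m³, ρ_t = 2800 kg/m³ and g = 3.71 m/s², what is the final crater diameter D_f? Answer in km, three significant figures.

v = 14700 m/s.
(ρ_i/ρ_t)^0.35 = (1660/2800)^0.35 = 0.8328
d^0.79 = 107^0.79 = 40.11
v^0.49 = 14700^0.49 = 110.2
g^-0.24 = 3.71^-0.24 = 0.7300
D_tc = 1.68 × 0.8328 × 40.11 × 110.2 × 0.7300 = 4514 m
D_f = 1.23 × 4514 = 5552 m
     = 5.552 km

D_f ≈ 5.55 km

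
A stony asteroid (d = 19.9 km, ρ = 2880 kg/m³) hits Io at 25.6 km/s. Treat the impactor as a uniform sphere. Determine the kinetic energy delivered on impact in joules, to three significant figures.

d = 19900 m; v = 25600 m/s.
Mass m = (π/6) ρ d³ = (π/6) × 2880 × (19900)³ = 1.188 × 10^16 kg
E = ½ m v² = 0.5 × 1.188 × 10^16 × (25600)² = 3.893 × 10^24 J

E ≈ 3.89 × 10^24 J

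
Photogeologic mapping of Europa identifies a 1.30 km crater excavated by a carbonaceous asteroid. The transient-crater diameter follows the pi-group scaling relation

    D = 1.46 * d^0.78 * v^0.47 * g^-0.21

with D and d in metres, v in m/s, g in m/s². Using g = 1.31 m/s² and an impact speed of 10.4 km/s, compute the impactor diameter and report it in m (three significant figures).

d ≈ 24.7 m

Rearranging for d: d = [D / (1.46 · 10400^0.47 · 1.31^-0.21)]^(1/0.78).
D = 1300 m.
10400^0.47 = 77.27
1.31^-0.21 = 0.9449
Denominator = 1.46 × 77.27 × 0.9449 = 106.6
D / 106.6 = 1300 / 106.6 = 12.20
d = 12.20^(1/0.78) = 12.20^1.2821 = 24.71 m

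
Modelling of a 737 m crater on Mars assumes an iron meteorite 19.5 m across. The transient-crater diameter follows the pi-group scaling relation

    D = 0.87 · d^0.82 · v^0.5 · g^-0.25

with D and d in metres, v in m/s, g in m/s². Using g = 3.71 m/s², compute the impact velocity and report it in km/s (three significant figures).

v ≈ 10.6 km/s

Rearranging for v: v = [D / (0.87 · 19.5^0.82 · 3.71^-0.25)]^(1/0.5).
19.5^0.82 = 11.42
3.71^-0.25 = 0.7205
Denominator = 0.87 × 11.42 × 0.7205 = 7.158
D / 7.158 = 737 / 7.158 = 103.0
v = 103.0^(1/0.5) = 103.0^2 = 10609 m/s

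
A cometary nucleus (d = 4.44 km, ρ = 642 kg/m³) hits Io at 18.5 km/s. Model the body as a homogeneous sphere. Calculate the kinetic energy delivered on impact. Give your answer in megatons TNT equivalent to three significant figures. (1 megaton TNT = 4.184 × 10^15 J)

E ≈ 1.20 × 10^6 Mt TNT

d = 4440 m; v = 18500 m/s.
Mass m = (π/6) ρ d³ = (π/6) × 642 × (4440)³ = 2.942 × 10^13 kg
E = ½ m v² = 0.5 × 2.942 × 10^13 × (18500)² = 5.034 × 10^21 J
   = 5.034 × 10^21 / 4.184×10^15 = 1.203 × 10^6 Mt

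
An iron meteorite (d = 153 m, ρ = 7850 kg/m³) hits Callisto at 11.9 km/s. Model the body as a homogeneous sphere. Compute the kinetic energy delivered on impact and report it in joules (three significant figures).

v = 11900 m/s.
Mass m = (π/6) ρ d³ = (π/6) × 7850 × (153)³ = 1.472 × 10^10 kg
E = ½ m v² = 0.5 × 1.472 × 10^10 × (11900)² = 1.042 × 10^18 J

E ≈ 1.04 × 10^18 J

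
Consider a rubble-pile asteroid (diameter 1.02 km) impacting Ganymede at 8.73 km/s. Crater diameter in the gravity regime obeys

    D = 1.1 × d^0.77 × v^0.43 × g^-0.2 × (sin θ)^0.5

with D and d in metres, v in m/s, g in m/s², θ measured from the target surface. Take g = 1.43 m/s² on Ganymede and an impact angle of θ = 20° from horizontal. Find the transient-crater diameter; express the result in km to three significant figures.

D ≈ 6.15 km

In SI units: d = 1020 m, v = 8730 m/s.
d^0.77 = 1020^0.77 = 207.3
v^0.43 = 8730^0.43 = 49.50
g^-0.2 = 1.43^-0.2 = 0.9310
(sin 20°)^0.5 = 0.3420^0.5 = 0.5848
D = 1.1 × 207.3 × 49.50 × 0.9310 × 0.5848 = 6145 m
   = 6.145 km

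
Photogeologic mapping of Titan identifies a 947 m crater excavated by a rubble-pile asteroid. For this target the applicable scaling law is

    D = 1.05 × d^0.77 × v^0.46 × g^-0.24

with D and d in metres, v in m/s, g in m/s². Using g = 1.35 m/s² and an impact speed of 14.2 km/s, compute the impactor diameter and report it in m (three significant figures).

Rearranging for d: d = [D / (1.05 · 14200^0.46 · 1.35^-0.24)]^(1/0.77).
14200^0.46 = 81.29
1.35^-0.24 = 0.9305
Denominator = 1.05 × 81.29 × 0.9305 = 79.42
D / 79.42 = 947 / 79.42 = 11.92
d = 11.92^(1/0.77) = 11.92^1.2987 = 24.99 m

d ≈ 25.0 m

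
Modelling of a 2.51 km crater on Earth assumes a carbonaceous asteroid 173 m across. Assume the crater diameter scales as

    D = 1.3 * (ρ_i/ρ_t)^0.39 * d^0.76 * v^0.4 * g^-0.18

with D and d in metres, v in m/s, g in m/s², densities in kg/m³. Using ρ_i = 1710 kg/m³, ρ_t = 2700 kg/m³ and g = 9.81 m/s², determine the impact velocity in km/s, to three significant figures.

Rearranging for v: v = [D / (1.3 · (1710/2700)^0.39 · 173^0.76 · 9.81^-0.18)]^(1/0.4).
D = 2510 m.
(1710/2700)^0.39 = 0.8368
173^0.76 = 50.22
9.81^-0.18 = 0.6630
Denominator = 1.3 × 0.8368 × 50.22 × 0.6630 = 36.22
D / 36.22 = 2510 / 36.22 = 69.30
v = 69.30^(1/0.4) = 69.30^2.5 = 39979 m/s

v ≈ 40.0 km/s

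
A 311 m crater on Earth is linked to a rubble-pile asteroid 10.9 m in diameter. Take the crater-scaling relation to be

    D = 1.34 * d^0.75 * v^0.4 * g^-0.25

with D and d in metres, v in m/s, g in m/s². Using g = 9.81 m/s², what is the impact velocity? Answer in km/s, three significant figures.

v ≈ 38.8 km/s

Rearranging for v: v = [D / (1.34 · 10.9^0.75 · 9.81^-0.25)]^(1/0.4).
10.9^0.75 = 5.999
9.81^-0.25 = 0.5650
Denominator = 1.34 × 5.999 × 0.5650 = 4.542
D / 4.542 = 311 / 4.542 = 68.47
v = 68.47^(1/0.4) = 68.47^2.5 = 38793 m/s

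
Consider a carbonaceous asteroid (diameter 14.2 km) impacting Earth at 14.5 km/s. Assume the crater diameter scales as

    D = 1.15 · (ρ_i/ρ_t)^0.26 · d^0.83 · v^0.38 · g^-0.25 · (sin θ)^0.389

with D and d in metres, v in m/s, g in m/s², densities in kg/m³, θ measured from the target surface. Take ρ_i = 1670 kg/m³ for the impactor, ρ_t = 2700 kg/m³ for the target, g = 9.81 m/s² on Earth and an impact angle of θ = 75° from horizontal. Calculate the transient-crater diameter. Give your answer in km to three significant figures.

D ≈ 60.3 km

In SI units: d = 14200 m, v = 14500 m/s.
(ρ_i/ρ_t)^0.26 = (1670/2700)^0.26 = 0.8826
d^0.83 = 14200^0.83 = 2795
v^0.38 = 14500^0.38 = 38.13
g^-0.25 = 9.81^-0.25 = 0.5650
(sin 75°)^0.389 = 0.9659^0.389 = 0.9866
D = 1.15 × 0.8826 × 2795 × 38.13 × 0.5650 × 0.9866 = 60298 m
   = 60.30 km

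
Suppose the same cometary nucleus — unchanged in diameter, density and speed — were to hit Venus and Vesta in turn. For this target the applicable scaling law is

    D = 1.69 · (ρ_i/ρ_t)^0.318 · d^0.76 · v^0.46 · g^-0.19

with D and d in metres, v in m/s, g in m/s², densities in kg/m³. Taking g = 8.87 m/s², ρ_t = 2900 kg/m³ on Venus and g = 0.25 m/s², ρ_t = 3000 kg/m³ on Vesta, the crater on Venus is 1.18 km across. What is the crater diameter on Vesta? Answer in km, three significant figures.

D ≈ 2.30 km

The impactor-only factors (d, v, ρ_i) cancel in the ratio, leaving D_Vesta/D_Venus = (g_Vesta/g_Venus)^-0.19 · (ρ_t,Venus/ρ_t,Vesta)^0.318.
(0.25/8.87)^-0.19 = 0.02818^-0.19 = 1.970
(2900/3000)^0.318 = 0.9667^0.318 = 0.9893
Ratio = 1.970 × 0.9893 = 1.949
D_Vesta = 1.949 × 1.18 km = 2.30 km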